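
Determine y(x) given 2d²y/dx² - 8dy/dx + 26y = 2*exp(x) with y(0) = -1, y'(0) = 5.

y = exp(x)/10 - 11*cos(3*x)*exp(2*x)/10 + 71*exp(2*x)*sin(3*x)/30

Divide through by 2: y'' - 4y' + 13y = exp(x).
Characteristic equation r² - 4r + 13 = 0 has discriminant (-4)² - 4·(13) = -36 < 0, so r = 2 ± 3i.
Hence y_h = C1*cos(3*x)*exp(2*x) + C2*exp(2*x)*sin(3*x).
Try y_p = A*exp(x). Substituting into the equation and dividing by exp(x) gives A = 1/10, so y_p = exp(x)/10.
General solution: y = exp(x)/10 + C1*cos(3*x)*exp(2*x) + C2*exp(2*x)*sin(3*x).
Apply the initial conditions: y(0) = 1/10 + C1 = -1 and y'(0) = 1/10 + 2*C1 + 3*C2 = 5. Solving gives C1 = -11/10, C2 = 71/30.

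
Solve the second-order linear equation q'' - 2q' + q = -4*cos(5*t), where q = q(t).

q = 10*sin(5*t)/169 + 24*cos(5*t)/169 + C1*exp(t) + C2*t*exp(t)

Characteristic equation r² - 2r + 1 = 0 has discriminant (-2)² - 4·(1) = 0, so r = 1 is a repeated root.
Hence q_h = (C1 + C2*t)*exp(t).
Try q_p = A*cos(5*t) + B*sin(5*t). Substituting and equating the coefficients of cos(5t) and sin(5t) gives A = 24/169, B = 10/169, so q_p = 10*sin(5*t)/169 + 24*cos(5*t)/169.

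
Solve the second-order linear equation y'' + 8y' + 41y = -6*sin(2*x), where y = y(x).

Characteristic equation r² + 8r + 41 = 0 has discriminant (8)² - 4·(41) = -100 < 0, so r = -4 ± 5i.
Hence y_h = C1*cos(5*x)*exp(-4*x) + C2*exp(-4*x)*sin(5*x).
Try y_p = A*cos(2*x) + B*sin(2*x). Substituting and equating the coefficients of cos(2x) and sin(2x) gives A = 96/1625, B = -222/1625, so y_p = -222*sin(2*x)/1625 + 96*cos(2*x)/1625.

y = -222*sin(2*x)/1625 + 96*cos(2*x)/1625 + C1*cos(5*x)*exp(-4*x) + C2*exp(-4*x)*sin(5*x)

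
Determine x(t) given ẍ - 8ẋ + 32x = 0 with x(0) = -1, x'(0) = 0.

Characteristic equation r² - 8r + 32 = 0 has discriminant (-8)² - 4·(32) = -64 < 0, so r = 4 ± 4i.
Hence x_h = C1*cos(4*t)*exp(4*t) + C2*exp(4*t)*sin(4*t).
Apply the initial conditions: x(0) = C1 = -1 and x'(0) = 4*C1 + 4*C2 = 0. Solving gives C1 = -1, C2 = 1.

x = exp(4*t)*sin(4*t) - cos(4*t)*exp(4*t)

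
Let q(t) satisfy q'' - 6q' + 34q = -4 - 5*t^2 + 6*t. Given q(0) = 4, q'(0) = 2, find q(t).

Characteristic equation r² - 6r + 34 = 0 has discriminant (-6)² - 4·(34) = -100 < 0, so r = 3 ± 5i.
Hence q_h = C1*cos(5*t)*exp(3*t) + C2*exp(3*t)*sin(5*t).
For the particular solution try q_p = A0 + A1*t + A2*t^2. Substituting and matching coefficients of each power of t gives A0 = -855/9826, A1 = 36/289, A2 = -5/34, so q_p = -855/9826 - 5*t^2/34 + 36*t/289.
General solution: q = -855/9826 - 5*t^2/34 + 36*t/289 + C1*cos(5*t)*exp(3*t) + C2*exp(3*t)*sin(5*t).
Apply the initial conditions: q(0) = -855/9826 + C1 = 4 and q'(0) = 36/289 + 3*C1 + 5*C2 = 2. Solving gives C1 = 40159/9826, C2 = -102049/49130.

q = -855/9826 - 5*t**2/34 + 36*t/289 - 102049*exp(3*t)*sin(5*t)/49130 + 40159*cos(5*t)*exp(3*t)/9826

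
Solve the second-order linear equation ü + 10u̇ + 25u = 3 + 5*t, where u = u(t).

u = 1/25 + t/5 + C1*exp(-5*t) + C2*t*exp(-5*t)

Characteristic equation r² + 10r + 25 = 0 has discriminant (10)² - 4·(25) = 0, so r = -5 is a repeated root.
Hence u_h = (C1 + C2*t)*exp(-5*t).
For the particular solution try u_p = A0 + A1*t. Substituting and matching coefficients of each power of t gives A0 = 1/25, A1 = 1/5, so u_p = 1/25 + t/5.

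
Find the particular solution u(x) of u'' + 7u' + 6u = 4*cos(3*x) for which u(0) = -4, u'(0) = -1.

u = -127*exp(-x)/25 - 2*cos(3*x)/75 + 14*sin(3*x)/75 + 83*exp(-6*x)/75

Characteristic equation r² + 7r + 6 = 0 factors as (r + 1)(r + 6) = 0, so r = -1, -6.
Hence u_h = C1*exp(-x) + C2*exp(-6*x).
Try u_p = A*cos(3*x) + B*sin(3*x). Substituting and equating the coefficients of cos(3x) and sin(3x) gives A = -2/75, B = 14/75, so u_p = -2*cos(3*x)/75 + 14*sin(3*x)/75.
General solution: u = -2*cos(3*x)/75 + 14*sin(3*x)/75 + C1*exp(-x) + C2*exp(-6*x).
Apply the initial conditions: u(0) = -2/75 + C1 + C2 = -4 and u'(0) = 14/25 - C1 - 6*C2 = -1. Solving gives C1 = -127/25, C2 = 83/75.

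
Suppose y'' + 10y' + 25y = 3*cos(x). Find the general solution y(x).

Characteristic equation r² + 10r + 25 = 0 has discriminant (10)² - 4·(25) = 0, so r = -5 is a repeated root.
Hence y_h = (C1 + C2*x)*exp(-5*x).
Try y_p = A*cos(x) + B*sin(x). Substituting and equating the coefficients of cos(x) and sin(x) gives A = 18/169, B = 15/338, so y_p = 15*sin(x)/338 + 18*cos(x)/169.

y = 15*sin(x)/338 + 18*cos(x)/169 + C1*exp(-5*x) + C2*x*exp(-5*x)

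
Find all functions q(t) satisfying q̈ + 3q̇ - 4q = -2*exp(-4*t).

q = C1*exp(-4*t) + C2*exp(t) + 2*t*exp(-4*t)/5

Characteristic equation r² + 3r - 4 = 0 factors as (r + 4)(r - 1) = 0, so r = -4, 1.
Hence q_h = C1*exp(-4*t) + C2*exp(t).
Since exp(-4*t) solves the homogeneous equation (r = -4 is a root of multiplicity 1), multiply the trial by t. Try q_p = A*t*exp(-4*t). Substituting into the equation and dividing by exp(-4*t) gives A = 2/5, so q_p = 2*t*exp(-4*t)/5.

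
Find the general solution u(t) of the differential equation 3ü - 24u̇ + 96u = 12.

Divide through by 3: u'' - 8u' + 32u = 4.
Characteristic equation r² - 8r + 32 = 0 has discriminant (-8)² - 4·(32) = -64 < 0, so r = 4 ± 4i.
Hence u_h = C1*cos(4*t)*exp(4*t) + C2*exp(4*t)*sin(4*t).
For the particular solution try u_p = A0. Substituting and matching coefficients of each power of t gives A0 = 1/8, so u_p = 1/8.

u = 1/8 + C1*cos(4*t)*exp(4*t) + C2*exp(4*t)*sin(4*t)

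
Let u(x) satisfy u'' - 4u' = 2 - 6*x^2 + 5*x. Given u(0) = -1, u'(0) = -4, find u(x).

Characteristic equation r² - 4r = 0 factors as (r - 4)r = 0, so r = 4, 0.
Hence u_h = C1*exp(4*x) + C2.
Since 0 is a characteristic root (multiplicity 1), multiply the polynomial trial by x: try u_p = x*(A0 + A1*x + A2*x^2). Substituting and matching coefficients of each power of x gives A0 = -5/8, A1 = -1/4, A2 = 1/2, so u_p = x^3/2 - 5*x/8 - x^2/4.
General solution: u = C2 + x^3/2 - 5*x/8 - x^2/4 + C1*exp(4*x).
Apply the initial conditions: u(0) = C1 + C2 = -1 and u'(0) = -5/8 + 4*C1 = -4. Solving gives C1 = -27/32, C2 = -5/32.

u = -5/32 + x**3/2 - 27*exp(4*x)/32 - 5*x/8 - x**2/4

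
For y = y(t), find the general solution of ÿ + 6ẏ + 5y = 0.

Characteristic equation r² + 6r + 5 = 0 factors as (r + 1)(r + 5) = 0, so r = -1, -5.
Hence y_h = C1*exp(-t) + C2*exp(-5*t).

y = C1*exp(-t) + C2*exp(-5*t)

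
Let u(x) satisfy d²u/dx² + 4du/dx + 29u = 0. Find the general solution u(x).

Characteristic equation r² + 4r + 29 = 0 has discriminant (4)² - 4·(29) = -100 < 0, so r = -2 ± 5i.
Hence u_h = C1*cos(5*x)*exp(-2*x) + C2*exp(-2*x)*sin(5*x).

u = C1*cos(5*x)*exp(-2*x) + C2*exp(-2*x)*sin(5*x)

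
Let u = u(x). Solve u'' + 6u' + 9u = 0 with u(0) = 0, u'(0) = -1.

u = -x*exp(-3*x)

Characteristic equation r² + 6r + 9 = 0 has discriminant (6)² - 4·(9) = 0, so r = -3 is a repeated root.
Hence u_h = (C1 + C2*x)*exp(-3*x).
Apply the initial conditions: u(0) = C1 = 0 and u'(0) = C2 - 3*C1 = -1. Solving gives C1 = 0, C2 = -1.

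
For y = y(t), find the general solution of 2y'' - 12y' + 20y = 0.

y = C1*cos(t)*exp(3*t) + C2*exp(3*t)*sin(t)

Divide through by 2: y'' - 6y' + 10y = 0.
Characteristic equation r² - 6r + 10 = 0 has discriminant (-6)² - 4·(10) = -4 < 0, so r = 3 ± i.
Hence y_h = C1*cos(t)*exp(3*t) + C2*exp(3*t)*sin(t).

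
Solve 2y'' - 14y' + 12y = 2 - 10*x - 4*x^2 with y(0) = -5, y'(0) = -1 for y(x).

Divide through by 2: y'' - 7y' + 6y = 1 - 5*x - 2*x^2.
Characteristic equation r² - 7r + 6 = 0 factors as (r - 1)(r - 6) = 0, so r = 1, 6.
Hence y_h = C1*exp(x) + C2*exp(6*x).
For the particular solution try y_p = A0 + A1*x + A2*x^2. Substituting and matching coefficients of each power of x gives A0 = -173/108, A1 = -29/18, A2 = -1/3, so y_p = -173/108 - 29*x/18 - x^2/3.
General solution: y = -173/108 - 29*x/18 - x^2/3 + C1*exp(x) + C2*exp(6*x).
Apply the initial conditions: y(0) = -173/108 + C1 + C2 = -5 and y'(0) = -29/18 + C1 + 6*C2 = -1. Solving gives C1 = -21/5, C2 = 433/540.

y = -173/108 - 29*x/18 - 21*exp(x)/5 - x**2/3 + 433*exp(6*x)/540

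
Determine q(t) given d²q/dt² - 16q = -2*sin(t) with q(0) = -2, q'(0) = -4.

q = -103*exp(4*t)/68 - 33*exp(-4*t)/68 + 2*sin(t)/17

Characteristic equation r² - 16 = 0 factors as (r - 4)(r + 4) = 0, so r = 4, -4.
Hence q_h = C1*exp(4*t) + C2*exp(-4*t).
Try q_p = A*cos(t) + B*sin(t). Substituting and equating the coefficients of cos(t) and sin(t) gives A = 0, B = 2/17, so q_p = 2*sin(t)/17.
General solution: q = 2*sin(t)/17 + C1*exp(4*t) + C2*exp(-4*t).
Apply the initial conditions: q(0) = C1 + C2 = -2 and q'(0) = 2/17 - 4*C2 + 4*C1 = -4. Solving gives C1 = -103/68, C2 = -33/68.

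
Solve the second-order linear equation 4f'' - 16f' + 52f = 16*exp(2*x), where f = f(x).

f = 4*exp(2*x)/9 + C1*cos(3*x)*exp(2*x) + C2*exp(2*x)*sin(3*x)

Divide through by 4: f'' - 4f' + 13f = 4*exp(2*x).
Characteristic equation r² - 4r + 13 = 0 has discriminant (-4)² - 4·(13) = -36 < 0, so r = 2 ± 3i.
Hence f_h = C1*cos(3*x)*exp(2*x) + C2*exp(2*x)*sin(3*x).
Try f_p = A*exp(2*x). Substituting into the equation and dividing by exp(2*x) gives A = 4/9, so f_p = 4*exp(2*x)/9.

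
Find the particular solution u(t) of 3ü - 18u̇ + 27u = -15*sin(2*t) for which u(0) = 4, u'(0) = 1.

Divide through by 3: u'' - 6u' + 9u = -5*sin(2*t).
Characteristic equation r² - 6r + 9 = 0 has discriminant (-6)² - 4·(9) = 0, so r = 3 is a repeated root.
Hence u_h = (C1 + C2*t)*exp(3*t).
Try u_p = A*cos(2*t) + B*sin(2*t). Substituting and equating the coefficients of cos(2t) and sin(2t) gives A = -60/169, B = -25/169, so u_p = -60*cos(2*t)/169 - 25*sin(2*t)/169.
General solution: u = -60*cos(2*t)/169 - 25*sin(2*t)/169 + C1*exp(3*t) + C2*t*exp(3*t).
Apply the initial conditions: u(0) = -60/169 + C1 = 4 and u'(0) = -50/169 + C2 + 3*C1 = 1. Solving gives C1 = 736/169, C2 = -153/13.

u = -60*cos(2*t)/169 - 25*sin(2*t)/169 + 736*exp(3*t)/169 - 153*t*exp(3*t)/13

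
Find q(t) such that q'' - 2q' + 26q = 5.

q = 5/26 + C1*cos(5*t)*exp(t) + C2*exp(t)*sin(5*t)

Characteristic equation r² - 2r + 26 = 0 has discriminant (-2)² - 4·(26) = -100 < 0, so r = 1 ± 5i.
Hence q_h = C1*cos(5*t)*exp(t) + C2*exp(t)*sin(5*t).
For the particular solution try q_p = A0. Substituting and matching coefficients of each power of t gives A0 = 5/26, so q_p = 5/26.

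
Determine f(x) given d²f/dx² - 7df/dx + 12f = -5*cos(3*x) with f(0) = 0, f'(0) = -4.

f = -24*exp(4*x)/5 - cos(3*x)/30 + 7*sin(3*x)/30 + 29*exp(3*x)/6

Characteristic equation r² - 7r + 12 = 0 factors as (r - 3)(r - 4) = 0, so r = 3, 4.
Hence f_h = C1*exp(3*x) + C2*exp(4*x).
Try f_p = A*cos(3*x) + B*sin(3*x). Substituting and equating the coefficients of cos(3x) and sin(3x) gives A = -1/30, B = 7/30, so f_p = -cos(3*x)/30 + 7*sin(3*x)/30.
General solution: f = -cos(3*x)/30 + 7*sin(3*x)/30 + C1*exp(3*x) + C2*exp(4*x).
Apply the initial conditions: f(0) = -1/30 + C1 + C2 = 0 and f'(0) = 7/10 + 3*C1 + 4*C2 = -4. Solving gives C1 = 29/6, C2 = -24/5.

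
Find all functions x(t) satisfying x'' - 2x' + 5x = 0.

Characteristic equation r² - 2r + 5 = 0 has discriminant (-2)² - 4·(5) = -16 < 0, so r = 1 ± 2i.
Hence x_h = C1*cos(2*t)*exp(t) + C2*exp(t)*sin(2*t).

x = C1*cos(2*t)*exp(t) + C2*exp(t)*sin(2*t)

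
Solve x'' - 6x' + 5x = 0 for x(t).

x = C1*exp(5*t) + C2*exp(t)

Characteristic equation r² - 6r + 5 = 0 factors as (r - 5)(r - 1) = 0, so r = 5, 1.
Hence x_h = C1*exp(5*t) + C2*exp(t).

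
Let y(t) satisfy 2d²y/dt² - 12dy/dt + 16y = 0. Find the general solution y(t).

Divide through by 2: y'' - 6y' + 8y = 0.
Characteristic equation r² - 6r + 8 = 0 factors as (r - 4)(r - 2) = 0, so r = 4, 2.
Hence y_h = C1*exp(4*t) + C2*exp(2*t).

y = C1*exp(4*t) + C2*exp(2*t)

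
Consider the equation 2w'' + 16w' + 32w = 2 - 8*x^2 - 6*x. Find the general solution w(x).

Divide through by 2: w'' + 8w' + 16w = 1 - 4*x^2 - 3*x.
Characteristic equation r² + 8r + 16 = 0 has discriminant (8)² - 4·(16) = 0, so r = -4 is a repeated root.
Hence w_h = (C1 + C2*x)*exp(-4*x).
For the particular solution try w_p = A0 + A1*x + A2*x^2. Substituting and matching coefficients of each power of x gives A0 = 1/16, A1 = 1/16, A2 = -1/4, so w_p = 1/16 - x^2/4 + x/16.

w = 1/16 - x**2/4 + x/16 + C1*exp(-4*x) + C2*x*exp(-4*x)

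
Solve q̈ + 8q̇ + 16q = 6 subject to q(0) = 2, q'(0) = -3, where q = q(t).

q = 3/8 + 13*exp(-4*t)/8 + 7*t*exp(-4*t)/2

Characteristic equation r² + 8r + 16 = 0 has discriminant (8)² - 4·(16) = 0, so r = -4 is a repeated root.
Hence q_h = (C1 + C2*t)*exp(-4*t).
For the particular solution try q_p = A0. Substituting and matching coefficients of each power of t gives A0 = 3/8, so q_p = 3/8.
General solution: q = 3/8 + C1*exp(-4*t) + C2*t*exp(-4*t).
Apply the initial conditions: q(0) = 3/8 + C1 = 2 and q'(0) = C2 - 4*C1 = -3. Solving gives C1 = 13/8, C2 = 7/2.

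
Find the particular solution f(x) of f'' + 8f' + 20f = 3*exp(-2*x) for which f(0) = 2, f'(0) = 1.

Characteristic equation r² + 8r + 20 = 0 has discriminant (8)² - 4·(20) = -16 < 0, so r = -4 ± 2i.
Hence f_h = C1*cos(2*x)*exp(-4*x) + C2*exp(-4*x)*sin(2*x).
Try f_p = A*exp(-2*x). Substituting into the equation and dividing by exp(-2*x) gives A = 3/8, so f_p = 3*exp(-2*x)/8.
General solution: f = 3*exp(-2*x)/8 + C1*cos(2*x)*exp(-4*x) + C2*exp(-4*x)*sin(2*x).
Apply the initial conditions: f(0) = 3/8 + C1 = 2 and f'(0) = -3/4 - 4*C1 + 2*C2 = 1. Solving gives C1 = 13/8, C2 = 33/8.

f = 3*exp(-2*x)/8 + 13*cos(2*x)*exp(-4*x)/8 + 33*exp(-4*x)*sin(2*x)/8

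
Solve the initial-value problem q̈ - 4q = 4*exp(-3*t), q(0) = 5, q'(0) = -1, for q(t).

q = 4*exp(-3*t)/5 + 7*exp(-2*t)/4 + 49*exp(2*t)/20

Characteristic equation r² - 4 = 0 factors as (r - 2)(r + 2) = 0, so r = 2, -2.
Hence q_h = C1*exp(2*t) + C2*exp(-2*t).
Try q_p = A*exp(-3*t). Substituting into the equation and dividing by exp(-3*t) gives A = 4/5, so q_p = 4*exp(-3*t)/5.
General solution: q = 4*exp(-3*t)/5 + C1*exp(2*t) + C2*exp(-2*t).
Apply the initial conditions: q(0) = 4/5 + C1 + C2 = 5 and q'(0) = -12/5 - 2*C2 + 2*C1 = -1. Solving gives C1 = 49/20, C2 = 7/4.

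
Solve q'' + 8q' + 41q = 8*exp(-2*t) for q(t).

q = 8*exp(-2*t)/29 + C1*cos(5*t)*exp(-4*t) + C2*exp(-4*t)*sin(5*t)

Characteristic equation r² + 8r + 41 = 0 has discriminant (8)² - 4·(41) = -100 < 0, so r = -4 ± 5i.
Hence q_h = C1*cos(5*t)*exp(-4*t) + C2*exp(-4*t)*sin(5*t).
Try q_p = A*exp(-2*t). Substituting into the equation and dividing by exp(-2*t) gives A = 8/29, so q_p = 8*exp(-2*t)/29.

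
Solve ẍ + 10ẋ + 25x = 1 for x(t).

x = 1/25 + C1*exp(-5*t) + C2*t*exp(-5*t)

Characteristic equation r² + 10r + 25 = 0 has discriminant (10)² - 4·(25) = 0, so r = -5 is a repeated root.
Hence x_h = (C1 + C2*t)*exp(-5*t).
For the particular solution try x_p = A0. Substituting and matching coefficients of each power of t gives A0 = 1/25, so x_p = 1/25.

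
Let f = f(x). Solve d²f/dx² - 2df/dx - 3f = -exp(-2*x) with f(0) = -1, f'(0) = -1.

Characteristic equation r² - 2r - 3 = 0 factors as (r + 1)(r - 3) = 0, so r = -1, 3.
Hence f_h = C1*exp(-x) + C2*exp(3*x).
Try f_p = A*exp(-2*x). Substituting into the equation and dividing by exp(-2*x) gives A = -1/5, so f_p = -exp(-2*x)/5.
General solution: f = -exp(-2*x)/5 + C1*exp(-x) + C2*exp(3*x).
Apply the initial conditions: f(0) = -1/5 + C1 + C2 = -1 and f'(0) = 2/5 - C1 + 3*C2 = -1. Solving gives C1 = -1/4, C2 = -11/20.

f = -11*exp(3*x)/20 - exp(-x)/4 - exp(-2*x)/5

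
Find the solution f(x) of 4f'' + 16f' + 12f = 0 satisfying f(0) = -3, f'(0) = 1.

f = -4*exp(-x) + exp(-3*x)

Divide through by 4: f'' + 4f' + 3f = 0.
Characteristic equation r² + 4r + 3 = 0 factors as (r + 3)(r + 1) = 0, so r = -3, -1.
Hence f_h = C1*exp(-3*x) + C2*exp(-x).
Apply the initial conditions: f(0) = C1 + C2 = -3 and f'(0) = -C2 - 3*C1 = 1. Solving gives C1 = 1, C2 = -4.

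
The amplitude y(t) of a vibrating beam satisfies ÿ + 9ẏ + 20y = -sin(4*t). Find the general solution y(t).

y = -sin(4*t)/328 + 9*cos(4*t)/328 + C1*exp(-4*t) + C2*exp(-5*t)

Characteristic equation r² + 9r + 20 = 0 factors as (r + 4)(r + 5) = 0, so r = -4, -5.
Hence y_h = C1*exp(-4*t) + C2*exp(-5*t).
Try y_p = A*cos(4*t) + B*sin(4*t). Substituting and equating the coefficients of cos(4t) and sin(4t) gives A = 9/328, B = -1/328, so y_p = -sin(4*t)/328 + 9*cos(4*t)/328.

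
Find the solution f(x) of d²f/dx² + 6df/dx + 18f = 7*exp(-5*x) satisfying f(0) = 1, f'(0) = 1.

Characteristic equation r² + 6r + 18 = 0 has discriminant (6)² - 4·(18) = -36 < 0, so r = -3 ± 3i.
Hence f_h = C1*cos(3*x)*exp(-3*x) + C2*exp(-3*x)*sin(3*x).
Try f_p = A*exp(-5*x). Substituting into the equation and dividing by exp(-5*x) gives A = 7/13, so f_p = 7*exp(-5*x)/13.
General solution: f = 7*exp(-5*x)/13 + C1*cos(3*x)*exp(-3*x) + C2*exp(-3*x)*sin(3*x).
Apply the initial conditions: f(0) = 7/13 + C1 = 1 and f'(0) = -35/13 - 3*C1 + 3*C2 = 1. Solving gives C1 = 6/13, C2 = 22/13.

f = 7*exp(-5*x)/13 + 6*cos(3*x)*exp(-3*x)/13 + 22*exp(-3*x)*sin(3*x)/13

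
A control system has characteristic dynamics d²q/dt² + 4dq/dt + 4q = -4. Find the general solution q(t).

Characteristic equation r² + 4r + 4 = 0 has discriminant (4)² - 4·(4) = 0, so r = -2 is a repeated root.
Hence q_h = (C1 + C2*t)*exp(-2*t).
For the particular solution try q_p = A0. Substituting and matching coefficients of each power of t gives A0 = -1, so q_p = -1.

q = -1 + C1*exp(-2*t) + C2*t*exp(-2*t)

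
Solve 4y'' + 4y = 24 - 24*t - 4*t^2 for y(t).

y = 8 - t**2 - 6*t + C1*cos(t) + C2*sin(t)

Divide through by 4: y'' + y = 6 - t^2 - 6*t.
Characteristic equation r² + 1 = 0 has discriminant (0)² - 4·(1) = -4 < 0, so r = ± i.
Hence y_h = C1*cos(t) + C2*sin(t).
For the particular solution try y_p = A0 + A1*t + A2*t^2. Substituting and matching coefficients of each power of t gives A0 = 8, A1 = -6, A2 = -1, so y_p = 8 - t^2 - 6*t.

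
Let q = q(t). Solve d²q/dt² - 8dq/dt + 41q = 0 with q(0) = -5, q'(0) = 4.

q = -5*cos(5*t)*exp(4*t) + 24*exp(4*t)*sin(5*t)/5

Characteristic equation r² - 8r + 41 = 0 has discriminant (-8)² - 4·(41) = -100 < 0, so r = 4 ± 5i.
Hence q_h = C1*cos(5*t)*exp(4*t) + C2*exp(4*t)*sin(5*t).
Apply the initial conditions: q(0) = C1 = -5 and q'(0) = 4*C1 + 5*C2 = 4. Solving gives C1 = -5, C2 = 24/5.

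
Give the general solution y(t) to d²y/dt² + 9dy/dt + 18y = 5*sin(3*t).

Characteristic equation r² + 9r + 18 = 0 factors as (r + 3)(r + 6) = 0, so r = -3, -6.
Hence y_h = C1*exp(-3*t) + C2*exp(-6*t).
Try y_p = A*cos(3*t) + B*sin(3*t). Substituting and equating the coefficients of cos(3t) and sin(3t) gives A = -1/6, B = 1/18, so y_p = -cos(3*t)/6 + sin(3*t)/18.

y = -cos(3*t)/6 + sin(3*t)/18 + C1*exp(-3*t) + C2*exp(-6*t)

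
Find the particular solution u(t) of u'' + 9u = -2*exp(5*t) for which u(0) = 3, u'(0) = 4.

u = -exp(5*t)/17 + 52*cos(3*t)/17 + 73*sin(3*t)/51

Characteristic equation r² + 9 = 0 has discriminant (0)² - 4·(9) = -36 < 0, so r = ± 3i.
Hence u_h = C1*cos(3*t) + C2*sin(3*t).
Try u_p = A*exp(5*t). Substituting into the equation and dividing by exp(5*t) gives A = -1/17, so u_p = -exp(5*t)/17.
General solution: u = -exp(5*t)/17 + C1*cos(3*t) + C2*sin(3*t).
Apply the initial conditions: u(0) = -1/17 + C1 = 3 and u'(0) = -5/17 + 3*C2 = 4. Solving gives C1 = 52/17, C2 = 73/51.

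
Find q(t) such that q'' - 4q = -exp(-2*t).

Characteristic equation r² - 4 = 0 factors as (r - 2)(r + 2) = 0, so r = 2, -2.
Hence q_h = C1*exp(2*t) + C2*exp(-2*t).
Since exp(-2*t) solves the homogeneous equation (r = -2 is a root of multiplicity 1), multiply the trial by t. Try q_p = A*t*exp(-2*t). Substituting into the equation and dividing by exp(-2*t) gives A = 1/4, so q_p = t*exp(-2*t)/4.

q = C1*exp(2*t) + C2*exp(-2*t) + t*exp(-2*t)/4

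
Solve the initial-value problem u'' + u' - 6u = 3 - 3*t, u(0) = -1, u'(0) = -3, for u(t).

u = -5/12 + t/2 - 21*exp(2*t)/20 + 7*exp(-3*t)/15

Characteristic equation r² + r - 6 = 0 factors as (r + 3)(r - 2) = 0, so r = -3, 2.
Hence u_h = C1*exp(-3*t) + C2*exp(2*t).
For the particular solution try u_p = A0 + A1*t. Substituting and matching coefficients of each power of t gives A0 = -5/12, A1 = 1/2, so u_p = -5/12 + t/2.
General solution: u = -5/12 + t/2 + C1*exp(-3*t) + C2*exp(2*t).
Apply the initial conditions: u(0) = -5/12 + C1 + C2 = -1 and u'(0) = 1/2 - 3*C1 + 2*C2 = -3. Solving gives C1 = 7/15, C2 = -21/20.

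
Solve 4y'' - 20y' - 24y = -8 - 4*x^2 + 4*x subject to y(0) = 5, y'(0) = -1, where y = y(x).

y = 41/54 - 4*x/9 + x**2/6 + 26*exp(-x)/7 + 199*exp(6*x)/378

Divide through by 4: y'' - 5y' - 6y = -2 + x - x^2.
Characteristic equation r² - 5r - 6 = 0 factors as (r - 6)(r + 1) = 0, so r = 6, -1.
Hence y_h = C1*exp(6*x) + C2*exp(-x).
For the particular solution try y_p = A0 + A1*x + A2*x^2. Substituting and matching coefficients of each power of x gives A0 = 41/54, A1 = -4/9, A2 = 1/6, so y_p = 41/54 - 4*x/9 + x^2/6.
General solution: y = 41/54 - 4*x/9 + x^2/6 + C1*exp(6*x) + C2*exp(-x).
Apply the initial conditions: y(0) = 41/54 + C1 + C2 = 5 and y'(0) = -4/9 - C2 + 6*C1 = -1. Solving gives C1 = 199/378, C2 = 26/7.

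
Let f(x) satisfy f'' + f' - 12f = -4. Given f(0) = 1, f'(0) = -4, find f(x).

Characteristic equation r² + r - 12 = 0 factors as (r + 4)(r - 3) = 0, so r = -4, 3.
Hence f_h = C1*exp(-4*x) + C2*exp(3*x).
For the particular solution try f_p = A0. Substituting and matching coefficients of each power of x gives A0 = 1/3, so f_p = 1/3.
General solution: f = 1/3 + C1*exp(-4*x) + C2*exp(3*x).
Apply the initial conditions: f(0) = 1/3 + C1 + C2 = 1 and f'(0) = -4*C1 + 3*C2 = -4. Solving gives C1 = 6/7, C2 = -4/21.

f = 1/3 - 4*exp(3*x)/21 + 6*exp(-4*x)/7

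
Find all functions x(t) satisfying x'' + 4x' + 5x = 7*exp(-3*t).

Characteristic equation r² + 4r + 5 = 0 has discriminant (4)² - 4·(5) = -4 < 0, so r = -2 ± i.
Hence x_h = C1*cos(t)*exp(-2*t) + C2*exp(-2*t)*sin(t).
Try x_p = A*exp(-3*t). Substituting into the equation and dividing by exp(-3*t) gives A = 7/2, so x_p = 7*exp(-3*t)/2.

x = 7*exp(-3*t)/2 + C1*cos(t)*exp(-2*t) + C2*exp(-2*t)*sin(t)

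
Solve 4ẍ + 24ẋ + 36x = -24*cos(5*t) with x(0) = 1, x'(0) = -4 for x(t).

Divide through by 4: x'' + 6x' + 9x = -6*cos(5*t).
Characteristic equation r² + 6r + 9 = 0 has discriminant (6)² - 4·(9) = 0, so r = -3 is a repeated root.
Hence x_h = (C1 + C2*t)*exp(-3*t).
Try x_p = A*cos(5*t) + B*sin(5*t). Substituting and equating the coefficients of cos(5t) and sin(5t) gives A = 24/289, B = -45/289, so x_p = -45*sin(5*t)/289 + 24*cos(5*t)/289.
General solution: x = -45*sin(5*t)/289 + 24*cos(5*t)/289 + C1*exp(-3*t) + C2*t*exp(-3*t).
Apply the initial conditions: x(0) = 24/289 + C1 = 1 and x'(0) = -225/289 + C2 - 3*C1 = -4. Solving gives C1 = 265/289, C2 = -8/17.

x = -45*sin(5*t)/289 + 24*cos(5*t)/289 + 265*exp(-3*t)/289 - 8*t*exp(-3*t)/17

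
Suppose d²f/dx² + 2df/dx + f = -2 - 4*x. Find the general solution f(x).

Characteristic equation r² + 2r + 1 = 0 has discriminant (2)² - 4·(1) = 0, so r = -1 is a repeated root.
Hence f_h = (C1 + C2*x)*exp(-x).
For the particular solution try f_p = A0 + A1*x. Substituting and matching coefficients of each power of x gives A0 = 6, A1 = -4, so f_p = 6 - 4*x.

f = 6 - 4*x + C1*exp(-x) + C2*x*exp(-x)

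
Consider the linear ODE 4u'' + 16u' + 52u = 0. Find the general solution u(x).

u = C1*cos(3*x)*exp(-2*x) + C2*exp(-2*x)*sin(3*x)

Divide through by 4: u'' + 4u' + 13u = 0.
Characteristic equation r² + 4r + 13 = 0 has discriminant (4)² - 4·(13) = -36 < 0, so r = -2 ± 3i.
Hence u_h = C1*cos(3*x)*exp(-2*x) + C2*exp(-2*x)*sin(3*x).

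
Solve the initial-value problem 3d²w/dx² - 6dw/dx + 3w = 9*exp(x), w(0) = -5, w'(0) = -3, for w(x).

Divide through by 3: w'' - 2w' + w = 3*exp(x).
Characteristic equation r² - 2r + 1 = 0 has discriminant (-2)² - 4·(1) = 0, so r = 1 is a repeated root.
Hence w_h = (C1 + C2*x)*exp(x).
Since exp(x) solves the homogeneous equation (r = 1 is a root of multiplicity 2), multiply the trial by x^2. Try w_p = A*x^2*exp(x). Substituting into the equation and dividing by exp(x) gives A = 3/2, so w_p = 3*x^2*exp(x)/2.
General solution: w = C1*exp(x) + 3*x^2*exp(x)/2 + C2*x*exp(x).
Apply the initial conditions: w(0) = C1 = -5 and w'(0) = C1 + C2 = -3. Solving gives C1 = -5, C2 = 2.

w = -5*exp(x) + 2*x*exp(x) + 3*x**2*exp(x)/2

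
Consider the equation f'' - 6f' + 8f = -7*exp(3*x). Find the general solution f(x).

Characteristic equation r² - 6r + 8 = 0 factors as (r - 2)(r - 4) = 0, so r = 2, 4.
Hence f_h = C1*exp(2*x) + C2*exp(4*x).
Try f_p = A*exp(3*x). Substituting into the equation and dividing by exp(3*x) gives A = 7, so f_p = 7*exp(3*x).

f = 7*exp(3*x) + C1*exp(2*x) + C2*exp(4*x)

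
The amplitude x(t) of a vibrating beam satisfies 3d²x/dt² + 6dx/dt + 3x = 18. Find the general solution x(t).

Divide through by 3: x'' + 2x' + x = 6.
Characteristic equation r² + 2r + 1 = 0 has discriminant (2)² - 4·(1) = 0, so r = -1 is a repeated root.
Hence x_h = (C1 + C2*t)*exp(-t).
For the particular solution try x_p = A0. Substituting and matching coefficients of each power of t gives A0 = 6, so x_p = 6.

x = 6 + C1*exp(-t) + C2*t*exp(-t)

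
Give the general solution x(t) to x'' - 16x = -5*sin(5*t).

Characteristic equation r² - 16 = 0 factors as (r + 4)(r - 4) = 0, so r = -4, 4.
Hence x_h = C1*exp(-4*t) + C2*exp(4*t).
Try x_p = A*cos(5*t) + B*sin(5*t). Substituting and equating the coefficients of cos(5t) and sin(5t) gives A = 0, B = 5/41, so x_p = 5*sin(5*t)/41.

x = 5*sin(5*t)/41 + C1*exp(-4*t) + C2*exp(4*t)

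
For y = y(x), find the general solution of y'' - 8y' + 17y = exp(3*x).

Characteristic equation r² - 8r + 17 = 0 has discriminant (-8)² - 4·(17) = -4 < 0, so r = 4 ± i.
Hence y_h = C1*cos(x)*exp(4*x) + C2*exp(4*x)*sin(x).
Try y_p = A*exp(3*x). Substituting into the equation and dividing by exp(3*x) gives A = 1/2, so y_p = exp(3*x)/2.

y = exp(3*x)/2 + C1*cos(x)*exp(4*x) + C2*exp(4*x)*sin(x)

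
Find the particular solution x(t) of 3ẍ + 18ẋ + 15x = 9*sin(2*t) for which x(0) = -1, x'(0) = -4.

Divide through by 3: x'' + 6x' + 5x = 3*sin(2*t).
Characteristic equation r² + 6r + 5 = 0 factors as (r + 5)(r + 1) = 0, so r = -5, -1.
Hence x_h = C1*exp(-5*t) + C2*exp(-t).
Try x_p = A*cos(2*t) + B*sin(2*t). Substituting and equating the coefficients of cos(2t) and sin(2t) gives A = -36/145, B = 3/145, so x_p = -36*cos(2*t)/145 + 3*sin(2*t)/145.
General solution: x = -36*cos(2*t)/145 + 3*sin(2*t)/145 + C1*exp(-5*t) + C2*exp(-t).
Apply the initial conditions: x(0) = -36/145 + C1 + C2 = -1 and x'(0) = 6/145 - C2 - 5*C1 = -4. Solving gives C1 = 139/116, C2 = -39/20.

x = -39*exp(-t)/20 - 36*cos(2*t)/145 + 3*sin(2*t)/145 + 139*exp(-5*t)/116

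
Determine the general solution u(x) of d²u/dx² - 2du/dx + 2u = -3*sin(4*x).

u = -6*cos(4*x)/65 + 21*sin(4*x)/130 + C1*cos(x)*exp(x) + C2*exp(x)*sin(x)

Characteristic equation r² - 2r + 2 = 0 has discriminant (-2)² - 4·(2) = -4 < 0, so r = 1 ± i.
Hence u_h = C1*cos(x)*exp(x) + C2*exp(x)*sin(x).
Try u_p = A*cos(4*x) + B*sin(4*x). Substituting and equating the coefficients of cos(4x) and sin(4x) gives A = -6/65, B = 21/130, so u_p = -6*cos(4*x)/65 + 21*sin(4*x)/130.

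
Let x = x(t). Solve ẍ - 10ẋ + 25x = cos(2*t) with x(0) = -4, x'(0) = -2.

Characteristic equation r² - 10r + 25 = 0 has discriminant (-10)² - 4·(25) = 0, so r = 5 is a repeated root.
Hence x_h = (C1 + C2*t)*exp(5*t).
Try x_p = A*cos(2*t) + B*sin(2*t). Substituting and equating the coefficients of cos(2t) and sin(2t) gives A = 21/841, B = -20/841, so x_p = -20*sin(2*t)/841 + 21*cos(2*t)/841.
General solution: x = -20*sin(2*t)/841 + 21*cos(2*t)/841 + C1*exp(5*t) + C2*t*exp(5*t).
Apply the initial conditions: x(0) = 21/841 + C1 = -4 and x'(0) = -40/841 + C2 + 5*C1 = -2. Solving gives C1 = -3385/841, C2 = 527/29.

x = -3385*exp(5*t)/841 - 20*sin(2*t)/841 + 21*cos(2*t)/841 + 527*t*exp(5*t)/29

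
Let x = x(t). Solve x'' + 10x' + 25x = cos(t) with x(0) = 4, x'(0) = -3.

x = 5*sin(t)/338 + 6*cos(t)/169 + 670*exp(-5*t)/169 + 437*t*exp(-5*t)/26

Characteristic equation r² + 10r + 25 = 0 has discriminant (10)² - 4·(25) = 0, so r = -5 is a repeated root.
Hence x_h = (C1 + C2*t)*exp(-5*t).
Try x_p = A*cos(t) + B*sin(t). Substituting and equating the coefficients of cos(t) and sin(t) gives A = 6/169, B = 5/338, so x_p = 5*sin(t)/338 + 6*cos(t)/169.
General solution: x = 5*sin(t)/338 + 6*cos(t)/169 + C1*exp(-5*t) + C2*t*exp(-5*t).
Apply the initial conditions: x(0) = 6/169 + C1 = 4 and x'(0) = 5/338 + C2 - 5*C1 = -3. Solving gives C1 = 670/169, C2 = 437/26.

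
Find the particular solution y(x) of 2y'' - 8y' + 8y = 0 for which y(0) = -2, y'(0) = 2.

Divide through by 2: y'' - 4y' + 4y = 0.
Characteristic equation r² - 4r + 4 = 0 has discriminant (-4)² - 4·(4) = 0, so r = 2 is a repeated root.
Hence y_h = (C1 + C2*x)*exp(2*x).
Apply the initial conditions: y(0) = C1 = -2 and y'(0) = C2 + 2*C1 = 2. Solving gives C1 = -2, C2 = 6.

y = -2*exp(2*x) + 6*x*exp(2*x)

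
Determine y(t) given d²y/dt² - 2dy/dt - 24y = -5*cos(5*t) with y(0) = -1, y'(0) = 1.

Characteristic equation r² - 2r - 24 = 0 factors as (r - 6)(r + 4) = 0, so r = 6, -4.
Hence y_h = C1*exp(6*t) + C2*exp(-4*t).
Try y_p = A*cos(5*t) + B*sin(5*t). Substituting and equating the coefficients of cos(5t) and sin(5t) gives A = 245/2501, B = 50/2501, so y_p = 50*sin(5*t)/2501 + 245*cos(5*t)/2501.
General solution: y = 50*sin(5*t)/2501 + 245*cos(5*t)/2501 + C1*exp(6*t) + C2*exp(-4*t).
Apply the initial conditions: y(0) = 245/2501 + C1 + C2 = -1 and y'(0) = 250/2501 - 4*C2 + 6*C1 = 1. Solving gives C1 = -213/610, C2 = -307/410.

y = -307*exp(-4*t)/410 - 213*exp(6*t)/610 + 50*sin(5*t)/2501 + 245*cos(5*t)/2501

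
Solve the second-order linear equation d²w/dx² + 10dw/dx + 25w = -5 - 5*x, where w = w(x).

Characteristic equation r² + 10r + 25 = 0 has discriminant (10)² - 4·(25) = 0, so r = -5 is a repeated root.
Hence w_h = (C1 + C2*x)*exp(-5*x).
For the particular solution try w_p = A0 + A1*x. Substituting and matching coefficients of each power of x gives A0 = -3/25, A1 = -1/5, so w_p = -3/25 - x/5.

w = -3/25 - x/5 + C1*exp(-5*x) + C2*x*exp(-5*x)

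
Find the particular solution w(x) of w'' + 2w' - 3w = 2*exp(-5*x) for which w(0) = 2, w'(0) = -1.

w = exp(-3*x)/2 + exp(-5*x)/6 + 4*exp(x)/3

Characteristic equation r² + 2r - 3 = 0 factors as (r + 3)(r - 1) = 0, so r = -3, 1.
Hence w_h = C1*exp(-3*x) + C2*exp(x).
Try w_p = A*exp(-5*x). Substituting into the equation and dividing by exp(-5*x) gives A = 1/6, so w_p = exp(-5*x)/6.
General solution: w = exp(-5*x)/6 + C1*exp(-3*x) + C2*exp(x).
Apply the initial conditions: w(0) = 1/6 + C1 + C2 = 2 and w'(0) = -5/6 + C2 - 3*C1 = -1. Solving gives C1 = 1/2, C2 = 4/3.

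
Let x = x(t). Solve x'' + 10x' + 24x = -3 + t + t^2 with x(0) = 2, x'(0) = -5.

x = -227/1728 - 95*exp(-6*t)/54 + t**2/24 + t/144 + 249*exp(-4*t)/64

Characteristic equation r² + 10r + 24 = 0 factors as (r + 6)(r + 4) = 0, so r = -6, -4.
Hence x_h = C1*exp(-6*t) + C2*exp(-4*t).
For the particular solution try x_p = A0 + A1*t + A2*t^2. Substituting and matching coefficients of each power of t gives A0 = -227/1728, A1 = 1/144, A2 = 1/24, so x_p = -227/1728 + t^2/24 + t/144.
General solution: x = -227/1728 + t^2/24 + t/144 + C1*exp(-6*t) + C2*exp(-4*t).
Apply the initial conditions: x(0) = -227/1728 + C1 + C2 = 2 and x'(0) = 1/144 - 6*C1 - 4*C2 = -5. Solving gives C1 = -95/54, C2 = 249/64.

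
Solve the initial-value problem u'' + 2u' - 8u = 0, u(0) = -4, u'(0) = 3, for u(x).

Characteristic equation r² + 2r - 8 = 0 factors as (r + 4)(r - 2) = 0, so r = -4, 2.
Hence u_h = C1*exp(-4*x) + C2*exp(2*x).
Apply the initial conditions: u(0) = C1 + C2 = -4 and u'(0) = -4*C1 + 2*C2 = 3. Solving gives C1 = -11/6, C2 = -13/6.

u = -13*exp(2*x)/6 - 11*exp(-4*x)/6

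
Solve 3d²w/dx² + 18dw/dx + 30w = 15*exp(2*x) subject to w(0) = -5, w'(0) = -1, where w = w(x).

Divide through by 3: w'' + 6w' + 10w = 5*exp(2*x).
Characteristic equation r² + 6r + 10 = 0 has discriminant (6)² - 4·(10) = -4 < 0, so r = -3 ± i.
Hence w_h = C1*cos(x)*exp(-3*x) + C2*exp(-3*x)*sin(x).
Try w_p = A*exp(2*x). Substituting into the equation and dividing by exp(2*x) gives A = 5/26, so w_p = 5*exp(2*x)/26.
General solution: w = 5*exp(2*x)/26 + C1*cos(x)*exp(-3*x) + C2*exp(-3*x)*sin(x).
Apply the initial conditions: w(0) = 5/26 + C1 = -5 and w'(0) = 5/13 + C2 - 3*C1 = -1. Solving gives C1 = -135/26, C2 = -441/26.

w = 5*exp(2*x)/26 - 441*exp(-3*x)*sin(x)/26 - 135*cos(x)*exp(-3*x)/26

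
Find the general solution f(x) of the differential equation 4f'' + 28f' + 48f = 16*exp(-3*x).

f = C1*exp(-4*x) + C2*exp(-3*x) + 4*x*exp(-3*x)

Divide through by 4: f'' + 7f' + 12f = 4*exp(-3*x).
Characteristic equation r² + 7r + 12 = 0 factors as (r + 4)(r + 3) = 0, so r = -4, -3.
Hence f_h = C1*exp(-4*x) + C2*exp(-3*x).
Since exp(-3*x) solves the homogeneous equation (r = -3 is a root of multiplicity 1), multiply the trial by x. Try f_p = A*x*exp(-3*x). Substituting into the equation and dividing by exp(-3*x) gives A = 4, so f_p = 4*x*exp(-3*x).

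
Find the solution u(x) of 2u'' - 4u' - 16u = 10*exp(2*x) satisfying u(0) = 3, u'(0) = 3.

u = -5*exp(2*x)/8 + 23*exp(4*x)/12 + 41*exp(-2*x)/24

Divide through by 2: u'' - 2u' - 8u = 5*exp(2*x).
Characteristic equation r² - 2r - 8 = 0 factors as (r + 2)(r - 4) = 0, so r = -2, 4.
Hence u_h = C1*exp(-2*x) + C2*exp(4*x).
Try u_p = A*exp(2*x). Substituting into the equation and dividing by exp(2*x) gives A = -5/8, so u_p = -5*exp(2*x)/8.
General solution: u = -5*exp(2*x)/8 + C1*exp(-2*x) + C2*exp(4*x).
Apply the initial conditions: u(0) = -5/8 + C1 + C2 = 3 and u'(0) = -5/4 - 2*C1 + 4*C2 = 3. Solving gives C1 = 41/24, C2 = 23/12.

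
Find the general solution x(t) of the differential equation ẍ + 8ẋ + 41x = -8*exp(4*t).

x = -8*exp(4*t)/89 + C1*cos(5*t)*exp(-4*t) + C2*exp(-4*t)*sin(5*t)

Characteristic equation r² + 8r + 41 = 0 has discriminant (8)² - 4·(41) = -100 < 0, so r = -4 ± 5i.
Hence x_h = C1*cos(5*t)*exp(-4*t) + C2*exp(-4*t)*sin(5*t).
Try x_p = A*exp(4*t). Substituting into the equation and dividing by exp(4*t) gives A = -8/89, so x_p = -8*exp(4*t)/89.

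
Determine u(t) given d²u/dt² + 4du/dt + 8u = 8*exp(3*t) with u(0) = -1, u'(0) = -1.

u = 8*exp(3*t)/29 - 127*exp(-2*t)*sin(2*t)/58 - 37*cos(2*t)*exp(-2*t)/29

Characteristic equation r² + 4r + 8 = 0 has discriminant (4)² - 4·(8) = -16 < 0, so r = -2 ± 2i.
Hence u_h = C1*cos(2*t)*exp(-2*t) + C2*exp(-2*t)*sin(2*t).
Try u_p = A*exp(3*t). Substituting into the equation and dividing by exp(3*t) gives A = 8/29, so u_p = 8*exp(3*t)/29.
General solution: u = 8*exp(3*t)/29 + C1*cos(2*t)*exp(-2*t) + C2*exp(-2*t)*sin(2*t).
Apply the initial conditions: u(0) = 8/29 + C1 = -1 and u'(0) = 24/29 - 2*C1 + 2*C2 = -1. Solving gives C1 = -37/29, C2 = -127/58.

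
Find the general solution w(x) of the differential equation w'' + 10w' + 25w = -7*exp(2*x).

w = -exp(2*x)/7 + C1*exp(-5*x) + C2*x*exp(-5*x)

Characteristic equation r² + 10r + 25 = 0 has discriminant (10)² - 4·(25) = 0, so r = -5 is a repeated root.
Hence w_h = (C1 + C2*x)*exp(-5*x).
Try w_p = A*exp(2*x). Substituting into the equation and dividing by exp(2*x) gives A = -1/7, so w_p = -exp(2*x)/7.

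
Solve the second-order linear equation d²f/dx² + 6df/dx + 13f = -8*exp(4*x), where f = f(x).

f = -8*exp(4*x)/53 + C1*cos(2*x)*exp(-3*x) + C2*exp(-3*x)*sin(2*x)

Characteristic equation r² + 6r + 13 = 0 has discriminant (6)² - 4·(13) = -16 < 0, so r = -3 ± 2i.
Hence f_h = C1*cos(2*x)*exp(-3*x) + C2*exp(-3*x)*sin(2*x).
Try f_p = A*exp(4*x). Substituting into the equation and dividing by exp(4*x) gives A = -8/53, so f_p = -8*exp(4*x)/53.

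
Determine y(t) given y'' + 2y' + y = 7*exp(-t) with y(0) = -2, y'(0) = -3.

y = -2*exp(-t) - 5*t*exp(-t) + 7*t**2*exp(-t)/2

Characteristic equation r² + 2r + 1 = 0 has discriminant (2)² - 4·(1) = 0, so r = -1 is a repeated root.
Hence y_h = (C1 + C2*t)*exp(-t).
Since exp(-t) solves the homogeneous equation (r = -1 is a root of multiplicity 2), multiply the trial by t^2. Try y_p = A*t^2*exp(-t). Substituting into the equation and dividing by exp(-t) gives A = 7/2, so y_p = 7*t^2*exp(-t)/2.
General solution: y = C1*exp(-t) + 7*t^2*exp(-t)/2 + C2*t*exp(-t).
Apply the initial conditions: y(0) = C1 = -2 and y'(0) = C2 - C1 = -3. Solving gives C1 = -2, C2 = -5.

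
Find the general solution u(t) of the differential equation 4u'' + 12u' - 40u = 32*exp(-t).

u = -2*exp(-t)/3 + C1*exp(2*t) + C2*exp(-5*t)

Divide through by 4: u'' + 3u' - 10u = 8*exp(-t).
Characteristic equation r² + 3r - 10 = 0 factors as (r - 2)(r + 5) = 0, so r = 2, -5.
Hence u_h = C1*exp(2*t) + C2*exp(-5*t).
Try u_p = A*exp(-t). Substituting into the equation and dividing by exp(-t) gives A = -2/3, so u_p = -2*exp(-t)/3.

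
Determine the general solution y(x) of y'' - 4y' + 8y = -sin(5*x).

y = -20*cos(5*x)/689 + 17*sin(5*x)/689 + C1*cos(2*x)*exp(2*x) + C2*exp(2*x)*sin(2*x)

Characteristic equation r² - 4r + 8 = 0 has discriminant (-4)² - 4·(8) = -16 < 0, so r = 2 ± 2i.
Hence y_h = C1*cos(2*x)*exp(2*x) + C2*exp(2*x)*sin(2*x).
Try y_p = A*cos(5*x) + B*sin(5*x). Substituting and equating the coefficients of cos(5x) and sin(5x) gives A = -20/689, B = 17/689, so y_p = -20*cos(5*x)/689 + 17*sin(5*x)/689.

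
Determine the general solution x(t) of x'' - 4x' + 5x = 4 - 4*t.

Characteristic equation r² - 4r + 5 = 0 has discriminant (-4)² - 4·(5) = -4 < 0, so r = 2 ± i.
Hence x_h = C1*cos(t)*exp(2*t) + C2*exp(2*t)*sin(t).
For the particular solution try x_p = A0 + A1*t. Substituting and matching coefficients of each power of t gives A0 = 4/25, A1 = -4/5, so x_p = 4/25 - 4*t/5.

x = 4/25 - 4*t/5 + C1*cos(t)*exp(2*t) + C2*exp(2*t)*sin(t)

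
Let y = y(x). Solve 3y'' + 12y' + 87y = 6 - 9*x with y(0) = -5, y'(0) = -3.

Divide through by 3: y'' + 4y' + 29y = 2 - 3*x.
Characteristic equation r² + 4r + 29 = 0 has discriminant (4)² - 4·(29) = -100 < 0, so r = -2 ± 5i.
Hence y_h = C1*cos(5*x)*exp(-2*x) + C2*exp(-2*x)*sin(5*x).
For the particular solution try y_p = A0 + A1*x. Substituting and matching coefficients of each power of x gives A0 = 70/841, A1 = -3/29, so y_p = 70/841 - 3*x/29.
General solution: y = 70/841 - 3*x/29 + C1*cos(5*x)*exp(-2*x) + C2*exp(-2*x)*sin(5*x).
Apply the initial conditions: y(0) = 70/841 + C1 = -5 and y'(0) = -3/29 - 2*C1 + 5*C2 = -3. Solving gives C1 = -4275/841, C2 = -10986/4205.

y = 70/841 - 3*x/29 - 10986*exp(-2*x)*sin(5*x)/4205 - 4275*cos(5*x)*exp(-2*x)/841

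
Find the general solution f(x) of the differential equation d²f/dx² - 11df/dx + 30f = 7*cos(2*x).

Characteristic equation r² - 11r + 30 = 0 factors as (r - 5)(r - 6) = 0, so r = 5, 6.
Hence f_h = C1*exp(5*x) + C2*exp(6*x).
Try f_p = A*cos(2*x) + B*sin(2*x). Substituting and equating the coefficients of cos(2x) and sin(2x) gives A = 91/580, B = -77/580, so f_p = -77*sin(2*x)/580 + 91*cos(2*x)/580.

f = -77*sin(2*x)/580 + 91*cos(2*x)/580 + C1*exp(5*x) + C2*exp(6*x)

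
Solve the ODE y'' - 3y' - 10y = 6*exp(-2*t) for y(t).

y = C1*exp(5*t) + C2*exp(-2*t) - 6*t*exp(-2*t)/7

Characteristic equation r² - 3r - 10 = 0 factors as (r - 5)(r + 2) = 0, so r = 5, -2.
Hence y_h = C1*exp(5*t) + C2*exp(-2*t).
Since exp(-2*t) solves the homogeneous equation (r = -2 is a root of multiplicity 1), multiply the trial by t. Try y_p = A*t*exp(-2*t). Substituting into the equation and dividing by exp(-2*t) gives A = -6/7, so y_p = -6*t*exp(-2*t)/7.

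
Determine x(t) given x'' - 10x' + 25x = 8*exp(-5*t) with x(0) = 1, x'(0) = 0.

x = 2*exp(-5*t)/25 + 23*exp(5*t)/25 - 21*t*exp(5*t)/5

Characteristic equation r² - 10r + 25 = 0 has discriminant (-10)² - 4·(25) = 0, so r = 5 is a repeated root.
Hence x_h = (C1 + C2*t)*exp(5*t).
Try x_p = A*exp(-5*t). Substituting into the equation and dividing by exp(-5*t) gives A = 2/25, so x_p = 2*exp(-5*t)/25.
General solution: x = 2*exp(-5*t)/25 + C1*exp(5*t) + C2*t*exp(5*t).
Apply the initial conditions: x(0) = 2/25 + C1 = 1 and x'(0) = -2/5 + C2 + 5*C1 = 0. Solving gives C1 = 23/25, C2 = -21/5.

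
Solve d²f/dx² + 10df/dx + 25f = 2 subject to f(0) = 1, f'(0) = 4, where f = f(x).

f = 2/25 + 23*exp(-5*x)/25 + 43*x*exp(-5*x)/5

Characteristic equation r² + 10r + 25 = 0 has discriminant (10)² - 4·(25) = 0, so r = -5 is a repeated root.
Hence f_h = (C1 + C2*x)*exp(-5*x).
For the particular solution try f_p = A0. Substituting and matching coefficients of each power of x gives A0 = 2/25, so f_p = 2/25.
General solution: f = 2/25 + C1*exp(-5*x) + C2*x*exp(-5*x).
Apply the initial conditions: f(0) = 2/25 + C1 = 1 and f'(0) = C2 - 5*C1 = 4. Solving gives C1 = 23/25, C2 = 43/5.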